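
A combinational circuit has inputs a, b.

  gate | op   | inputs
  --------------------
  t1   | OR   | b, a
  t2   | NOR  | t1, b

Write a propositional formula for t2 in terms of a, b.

(b OR a) NOR b

t1 = b OR a
t2 = t1 NOR b = (b OR a) NOR b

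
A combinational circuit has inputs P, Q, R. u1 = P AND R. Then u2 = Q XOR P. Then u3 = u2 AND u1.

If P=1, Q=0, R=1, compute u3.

1

u1 = 1 AND 1 = 1
u2 = 0 XOR 1 = 1
u3 = 1 AND 1 = 1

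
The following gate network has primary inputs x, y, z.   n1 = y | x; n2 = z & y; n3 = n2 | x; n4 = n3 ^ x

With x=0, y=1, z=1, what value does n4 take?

1

n2 = 1 & 1 = 1
n3 = 1 | 0 = 1
n4 = 1 ^ 0 = 1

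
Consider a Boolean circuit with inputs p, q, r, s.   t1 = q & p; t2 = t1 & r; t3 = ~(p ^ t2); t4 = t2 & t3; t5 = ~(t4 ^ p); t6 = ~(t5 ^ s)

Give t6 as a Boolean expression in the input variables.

t1 = q & p
t2 = t1 & r = (q & p) & r
t3 = ~(p ^ t2) = ~(p ^ ((q & p) & r))
t4 = t2 & t3 = ((q & p) & r) & (~(p ^ ((q & p) & r)))
t5 = ~(t4 ^ p) = ~((((q & p) & r) & (~(p ^ ((q & p) & r)))) ^ p)
t6 = ~(t5 ^ s) = ~((~((((q & p) & r) & (~(p ^ ((q & p) & r)))) ^ p)) ^ s)

~((~((((q & p) & r) & (~(p ^ ((q & p) & r)))) ^ p)) ^ s)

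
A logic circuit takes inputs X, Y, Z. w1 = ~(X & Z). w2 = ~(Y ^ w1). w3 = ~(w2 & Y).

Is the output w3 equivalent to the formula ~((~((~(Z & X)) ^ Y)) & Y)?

w1 = ~(X & Z)
w2 = ~(Y ^ w1) = ~(Y ^ (~(X & Z)))
w3 = ~(w2 & Y) = ~((~(Y ^ (~(X & Z)))) & Y)
At X=0, Y=1, Z=0: circuit gives 0, formula gives 0.
At X=0, Y=0, Z=0: circuit gives 1, formula gives 1.
Agrees on all 8 inputs.

Yes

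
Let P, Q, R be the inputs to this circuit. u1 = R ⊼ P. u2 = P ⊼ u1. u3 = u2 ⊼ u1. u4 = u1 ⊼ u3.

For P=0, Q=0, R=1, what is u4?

1

u1 = 1 ⊼ 0 = 1
u2 = 0 ⊼ 1 = 1
u3 = 1 ⊼ 1 = 0
u4 = 1 ⊼ 0 = 1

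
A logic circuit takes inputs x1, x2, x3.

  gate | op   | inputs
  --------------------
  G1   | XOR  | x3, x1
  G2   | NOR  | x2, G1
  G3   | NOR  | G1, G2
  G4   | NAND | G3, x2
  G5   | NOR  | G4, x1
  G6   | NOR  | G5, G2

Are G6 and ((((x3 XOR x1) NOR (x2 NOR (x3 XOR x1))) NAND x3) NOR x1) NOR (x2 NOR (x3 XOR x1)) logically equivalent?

No

G1 = x3 XOR x1
G2 = x2 NOR G1 = x2 NOR (x3 XOR x1)
G3 = G1 NOR G2 = (x3 XOR x1) NOR (x2 NOR (x3 XOR x1))
G4 = G3 NAND x2 = ((x3 XOR x1) NOR (x2 NOR (x3 XOR x1))) NAND x2
G5 = G4 NOR x1 = (((x3 XOR x1) NOR (x2 NOR (x3 XOR x1))) NAND x2) NOR x1
G6 = G5 NOR G2 = ((((x3 XOR x1) NOR (x2 NOR (x3 XOR x1))) NAND x2) NOR x1) NOR (x2 NOR (x3 XOR x1))
At x1=0, x2=1, x3=0: circuit gives 0, formula gives 1.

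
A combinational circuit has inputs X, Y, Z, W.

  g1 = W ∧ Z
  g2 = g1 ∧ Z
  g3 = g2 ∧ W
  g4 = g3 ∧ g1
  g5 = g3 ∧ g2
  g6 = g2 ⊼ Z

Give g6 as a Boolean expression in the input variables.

((W ∧ Z) ∧ Z) ⊼ Z

g1 = W ∧ Z
g2 = g1 ∧ Z = (W ∧ Z) ∧ Z
g6 = g2 ⊼ Z = ((W ∧ Z) ∧ Z) ⊼ Z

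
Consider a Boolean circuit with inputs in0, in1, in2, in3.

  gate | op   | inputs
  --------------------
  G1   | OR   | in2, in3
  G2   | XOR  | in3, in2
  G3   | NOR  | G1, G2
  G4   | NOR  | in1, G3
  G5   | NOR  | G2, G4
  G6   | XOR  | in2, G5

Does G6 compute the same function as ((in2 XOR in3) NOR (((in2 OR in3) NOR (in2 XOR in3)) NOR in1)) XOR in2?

Yes

G1 = in2 OR in3
G2 = in3 XOR in2
G3 = G1 NOR G2 = (in2 OR in3) NOR (in3 XOR in2)
G4 = in1 NOR G3 = in1 NOR ((in2 OR in3) NOR (in3 XOR in2))
G5 = G2 NOR G4 = (in3 XOR in2) NOR (in1 NOR ((in2 OR in3) NOR (in3 XOR in2)))
G6 = in2 XOR G5 = in2 XOR ((in3 XOR in2) NOR (in1 NOR ((in2 OR in3) NOR (in3 XOR in2))))
At in0=0, in1=0, in2=0, in3=1: circuit gives 0, formula gives 0.
At in0=0, in1=0, in2=0, in3=0: circuit gives 1, formula gives 1.
Agrees on all 16 inputs.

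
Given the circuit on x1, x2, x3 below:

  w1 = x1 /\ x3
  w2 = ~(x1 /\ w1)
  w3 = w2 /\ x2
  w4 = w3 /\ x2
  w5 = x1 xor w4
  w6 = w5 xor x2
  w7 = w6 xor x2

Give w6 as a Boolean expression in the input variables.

w1 = x1 /\ x3
w2 = ~(x1 /\ w1) = ~(x1 /\ (x1 /\ x3))
w3 = w2 /\ x2 = (~(x1 /\ (x1 /\ x3))) /\ x2
w4 = w3 /\ x2 = ((~(x1 /\ (x1 /\ x3))) /\ x2) /\ x2
w5 = x1 xor w4 = x1 xor (((~(x1 /\ (x1 /\ x3))) /\ x2) /\ x2)
w6 = w5 xor x2 = (x1 xor (((~(x1 /\ (x1 /\ x3))) /\ x2) /\ x2)) xor x2

(x1 xor (((~(x1 /\ (x1 /\ x3))) /\ x2) /\ x2)) xor x2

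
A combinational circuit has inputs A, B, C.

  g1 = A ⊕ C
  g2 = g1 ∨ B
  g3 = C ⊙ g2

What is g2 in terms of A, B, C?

g1 = A ⊕ C
g2 = g1 ∨ B = (A ⊕ C) ∨ B

(A ⊕ C) ∨ B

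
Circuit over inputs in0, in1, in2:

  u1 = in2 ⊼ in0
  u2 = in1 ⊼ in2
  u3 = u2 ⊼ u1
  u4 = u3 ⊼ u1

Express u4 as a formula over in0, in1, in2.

((in1 ⊼ in2) ⊼ (in2 ⊼ in0)) ⊼ (in2 ⊼ in0)

u1 = in2 ⊼ in0
u2 = in1 ⊼ in2
u3 = u2 ⊼ u1 = (in1 ⊼ in2) ⊼ (in2 ⊼ in0)
u4 = u3 ⊼ u1 = ((in1 ⊼ in2) ⊼ (in2 ⊼ in0)) ⊼ (in2 ⊼ in0)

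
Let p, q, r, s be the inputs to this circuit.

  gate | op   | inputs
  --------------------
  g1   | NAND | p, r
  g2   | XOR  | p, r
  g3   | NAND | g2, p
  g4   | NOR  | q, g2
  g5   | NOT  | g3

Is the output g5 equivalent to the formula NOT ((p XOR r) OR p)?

g2 = p XOR r
g3 = g2 NAND p = (p XOR r) NAND p
g5 = NOT g3 = NOT ((p XOR r) NAND p)
At p=0, q=0, r=0, s=0: circuit gives 0, formula gives 1.

No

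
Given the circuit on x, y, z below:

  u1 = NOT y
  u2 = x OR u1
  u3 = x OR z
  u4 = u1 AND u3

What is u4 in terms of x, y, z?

NOT y AND (x OR z)

u1 = NOT y
u3 = x OR z
u4 = u1 AND u3 = NOT y AND (x OR z)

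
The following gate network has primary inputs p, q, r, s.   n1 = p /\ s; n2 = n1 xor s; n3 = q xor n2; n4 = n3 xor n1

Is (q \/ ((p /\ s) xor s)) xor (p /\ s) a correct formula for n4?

No

n1 = p /\ s
n2 = n1 xor s = (p /\ s) xor s
n3 = q xor n2 = q xor ((p /\ s) xor s)
n4 = n3 xor n1 = (q xor ((p /\ s) xor s)) xor (p /\ s)
At p=0, q=1, r=0, s=1: circuit gives 0, formula gives 1.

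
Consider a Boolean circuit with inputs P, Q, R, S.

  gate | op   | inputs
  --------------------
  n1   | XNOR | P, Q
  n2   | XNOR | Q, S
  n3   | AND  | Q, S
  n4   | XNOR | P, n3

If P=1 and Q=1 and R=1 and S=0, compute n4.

n3 = 1 AND 0 = 0
n4 = 1 XNOR 0 = 0

0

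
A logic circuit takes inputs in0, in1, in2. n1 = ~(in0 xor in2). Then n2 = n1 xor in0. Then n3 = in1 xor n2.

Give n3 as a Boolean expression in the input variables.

in1 xor ((~(in0 xor in2)) xor in0)

n1 = ~(in0 xor in2)
n2 = n1 xor in0 = (~(in0 xor in2)) xor in0
n3 = in1 xor n2 = in1 xor ((~(in0 xor in2)) xor in0)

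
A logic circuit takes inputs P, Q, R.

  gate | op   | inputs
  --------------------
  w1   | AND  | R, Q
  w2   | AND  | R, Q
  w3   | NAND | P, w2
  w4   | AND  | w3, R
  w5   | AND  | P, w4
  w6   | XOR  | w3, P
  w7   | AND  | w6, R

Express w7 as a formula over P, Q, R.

w2 = R AND Q
w3 = P NAND w2 = P NAND (R AND Q)
w6 = w3 XOR P = (P NAND (R AND Q)) XOR P
w7 = w6 AND R = ((P NAND (R AND Q)) XOR P) AND R

((P NAND (R AND Q)) XOR P) AND R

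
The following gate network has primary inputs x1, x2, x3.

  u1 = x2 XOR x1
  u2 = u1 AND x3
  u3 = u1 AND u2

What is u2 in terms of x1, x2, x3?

(x2 XOR x1) AND x3

u1 = x2 XOR x1
u2 = u1 AND x3 = (x2 XOR x1) AND x3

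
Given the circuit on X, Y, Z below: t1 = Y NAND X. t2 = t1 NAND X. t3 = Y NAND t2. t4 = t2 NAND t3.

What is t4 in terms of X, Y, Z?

t1 = Y NAND X
t2 = t1 NAND X = (Y NAND X) NAND X
t3 = Y NAND t2 = Y NAND ((Y NAND X) NAND X)
t4 = t2 NAND t3 = ((Y NAND X) NAND X) NAND (Y NAND ((Y NAND X) NAND X))

((Y NAND X) NAND X) NAND (Y NAND ((Y NAND X) NAND X))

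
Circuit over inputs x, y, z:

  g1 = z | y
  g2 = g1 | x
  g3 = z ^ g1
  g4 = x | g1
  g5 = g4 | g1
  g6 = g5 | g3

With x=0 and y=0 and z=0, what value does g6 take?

g1 = 0 | 0 = 0
g3 = 0 ^ 0 = 0
g4 = 0 | 0 = 0
g5 = 0 | 0 = 0
g6 = 0 | 0 = 0

0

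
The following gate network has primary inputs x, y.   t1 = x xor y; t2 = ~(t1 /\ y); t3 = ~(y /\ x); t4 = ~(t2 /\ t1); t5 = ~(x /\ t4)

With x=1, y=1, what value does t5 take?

0

t1 = 1 xor 1 = 0
t2 = ~(0 /\ 1) = 1
t4 = ~(1 /\ 0) = 1
t5 = ~(1 /\ 1) = 0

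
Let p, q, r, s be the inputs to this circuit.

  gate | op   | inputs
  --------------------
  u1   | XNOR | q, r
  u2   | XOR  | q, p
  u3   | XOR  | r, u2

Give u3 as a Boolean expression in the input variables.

u2 = q XOR p
u3 = r XOR u2 = r XOR (q XOR p)

r XOR (q XOR p)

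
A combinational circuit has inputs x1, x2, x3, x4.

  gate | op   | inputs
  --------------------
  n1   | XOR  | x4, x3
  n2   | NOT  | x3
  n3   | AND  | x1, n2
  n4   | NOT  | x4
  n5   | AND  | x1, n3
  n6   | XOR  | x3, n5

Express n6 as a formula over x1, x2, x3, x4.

x3 XOR (x1 AND (x1 AND NOT x3))

n2 = NOT x3
n3 = x1 AND n2 = x1 AND NOT x3
n5 = x1 AND n3 = x1 AND (x1 AND NOT x3)
n6 = x3 XOR n5 = x3 XOR (x1 AND (x1 AND NOT x3))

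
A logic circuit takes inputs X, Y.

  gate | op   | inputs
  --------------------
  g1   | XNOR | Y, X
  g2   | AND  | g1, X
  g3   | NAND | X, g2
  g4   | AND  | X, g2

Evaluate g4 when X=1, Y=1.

1

g1 = 1 XNOR 1 = 1
g2 = 1 AND 1 = 1
g4 = 1 AND 1 = 1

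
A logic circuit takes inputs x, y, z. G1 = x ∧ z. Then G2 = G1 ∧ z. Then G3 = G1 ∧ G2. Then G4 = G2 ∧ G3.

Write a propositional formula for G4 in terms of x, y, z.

((x ∧ z) ∧ z) ∧ ((x ∧ z) ∧ ((x ∧ z) ∧ z))

G1 = x ∧ z
G2 = G1 ∧ z = (x ∧ z) ∧ z
G3 = G1 ∧ G2 = (x ∧ z) ∧ ((x ∧ z) ∧ z)
G4 = G2 ∧ G3 = ((x ∧ z) ∧ z) ∧ ((x ∧ z) ∧ ((x ∧ z) ∧ z))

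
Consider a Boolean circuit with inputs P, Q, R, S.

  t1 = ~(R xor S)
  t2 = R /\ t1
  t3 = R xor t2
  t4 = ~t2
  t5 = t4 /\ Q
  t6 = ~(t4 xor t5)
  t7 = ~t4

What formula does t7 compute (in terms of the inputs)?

t1 = ~(R xor S)
t2 = R /\ t1 = R /\ (~(R xor S))
t4 = ~t2 = ~(R /\ (~(R xor S)))
t7 = ~t4 = ~~(R /\ (~(R xor S)))

~~(R /\ (~(R xor S)))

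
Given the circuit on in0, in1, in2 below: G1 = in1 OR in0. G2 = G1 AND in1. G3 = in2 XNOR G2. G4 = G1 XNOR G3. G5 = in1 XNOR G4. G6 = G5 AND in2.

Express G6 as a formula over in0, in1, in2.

G1 = in1 OR in0
G2 = G1 AND in1 = (in1 OR in0) AND in1
G3 = in2 XNOR G2 = in2 XNOR ((in1 OR in0) AND in1)
G4 = G1 XNOR G3 = (in1 OR in0) XNOR (in2 XNOR ((in1 OR in0) AND in1))
G5 = in1 XNOR G4 = in1 XNOR ((in1 OR in0) XNOR (in2 XNOR ((in1 OR in0) AND in1)))
G6 = G5 AND in2 = (in1 XNOR ((in1 OR in0) XNOR (in2 XNOR ((in1 OR in0) AND in1)))) AND in2

(in1 XNOR ((in1 OR in0) XNOR (in2 XNOR ((in1 OR in0) AND in1)))) AND in2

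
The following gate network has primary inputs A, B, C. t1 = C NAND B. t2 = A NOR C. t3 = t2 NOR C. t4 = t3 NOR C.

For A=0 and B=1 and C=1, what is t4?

0

t2 = 0 NOR 1 = 0
t3 = 0 NOR 1 = 0
t4 = 0 NOR 1 = 0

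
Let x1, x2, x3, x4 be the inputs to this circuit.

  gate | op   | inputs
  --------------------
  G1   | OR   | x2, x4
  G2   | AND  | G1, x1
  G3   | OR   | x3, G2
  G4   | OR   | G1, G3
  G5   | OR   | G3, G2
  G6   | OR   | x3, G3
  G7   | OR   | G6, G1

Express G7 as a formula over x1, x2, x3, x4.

(x3 OR (x3 OR ((x2 OR x4) AND x1))) OR (x2 OR x4)

G1 = x2 OR x4
G2 = G1 AND x1 = (x2 OR x4) AND x1
G3 = x3 OR G2 = x3 OR ((x2 OR x4) AND x1)
G6 = x3 OR G3 = x3 OR (x3 OR ((x2 OR x4) AND x1))
G7 = G6 OR G1 = (x3 OR (x3 OR ((x2 OR x4) AND x1))) OR (x2 OR x4)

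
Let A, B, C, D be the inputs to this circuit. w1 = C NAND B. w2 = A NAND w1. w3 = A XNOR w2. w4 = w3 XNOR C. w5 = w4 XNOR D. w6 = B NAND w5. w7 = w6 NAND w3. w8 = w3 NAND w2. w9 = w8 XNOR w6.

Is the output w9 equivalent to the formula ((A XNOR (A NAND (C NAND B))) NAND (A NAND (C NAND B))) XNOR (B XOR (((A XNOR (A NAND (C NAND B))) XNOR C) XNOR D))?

No

w1 = C NAND B
w2 = A NAND w1 = A NAND (C NAND B)
w3 = A XNOR w2 = A XNOR (A NAND (C NAND B))
w4 = w3 XNOR C = (A XNOR (A NAND (C NAND B))) XNOR C
w5 = w4 XNOR D = ((A XNOR (A NAND (C NAND B))) XNOR C) XNOR D
w6 = B NAND w5 = B NAND (((A XNOR (A NAND (C NAND B))) XNOR C) XNOR D)
w8 = w3 NAND w2 = (A XNOR (A NAND (C NAND B))) NAND (A NAND (C NAND B))
w9 = w8 XNOR w6 = ((A XNOR (A NAND (C NAND B))) NAND (A NAND (C NAND B))) XNOR (B NAND (((A XNOR (A NAND (C NAND B))) XNOR C) XNOR D))
At A=0, B=0, C=0, D=0: circuit gives 1, formula gives 0.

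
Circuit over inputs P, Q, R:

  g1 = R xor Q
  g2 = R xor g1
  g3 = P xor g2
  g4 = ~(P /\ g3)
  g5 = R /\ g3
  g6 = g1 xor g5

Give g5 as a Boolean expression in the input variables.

R /\ (P xor (R xor (R xor Q)))

g1 = R xor Q
g2 = R xor g1 = R xor (R xor Q)
g3 = P xor g2 = P xor (R xor (R xor Q))
g5 = R /\ g3 = R /\ (P xor (R xor (R xor Q)))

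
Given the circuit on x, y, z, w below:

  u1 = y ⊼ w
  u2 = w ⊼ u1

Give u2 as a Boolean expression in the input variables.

u1 = y ⊼ w
u2 = w ⊼ u1 = w ⊼ (y ⊼ w)

w ⊼ (y ⊼ w)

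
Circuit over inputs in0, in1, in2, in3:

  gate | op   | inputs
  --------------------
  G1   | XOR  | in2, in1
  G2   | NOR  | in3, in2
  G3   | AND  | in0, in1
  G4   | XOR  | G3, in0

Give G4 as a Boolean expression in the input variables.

G3 = in0 AND in1
G4 = G3 XOR in0 = (in0 AND in1) XOR in0

(in0 AND in1) XOR in0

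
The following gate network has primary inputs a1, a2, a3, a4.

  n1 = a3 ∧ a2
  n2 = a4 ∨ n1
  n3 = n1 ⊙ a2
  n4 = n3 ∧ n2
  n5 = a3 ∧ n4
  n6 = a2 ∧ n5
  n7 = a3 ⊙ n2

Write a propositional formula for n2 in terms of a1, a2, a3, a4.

n1 = a3 ∧ a2
n2 = a4 ∨ n1 = a4 ∨ (a3 ∧ a2)

a4 ∨ (a3 ∧ a2)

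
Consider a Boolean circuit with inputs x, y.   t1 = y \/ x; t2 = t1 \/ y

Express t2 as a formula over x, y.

t1 = y \/ x
t2 = t1 \/ y = (y \/ x) \/ y

(y \/ x) \/ y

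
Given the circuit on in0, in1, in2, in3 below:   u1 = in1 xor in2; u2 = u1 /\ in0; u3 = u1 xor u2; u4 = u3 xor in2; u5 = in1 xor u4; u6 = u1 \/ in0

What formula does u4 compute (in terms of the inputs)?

u1 = in1 xor in2
u2 = u1 /\ in0 = (in1 xor in2) /\ in0
u3 = u1 xor u2 = (in1 xor in2) xor ((in1 xor in2) /\ in0)
u4 = u3 xor in2 = ((in1 xor in2) xor ((in1 xor in2) /\ in0)) xor in2

((in1 xor in2) xor ((in1 xor in2) /\ in0)) xor in2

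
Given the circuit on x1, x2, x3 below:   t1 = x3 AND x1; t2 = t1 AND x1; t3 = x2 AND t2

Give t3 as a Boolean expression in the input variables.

x2 AND ((x3 AND x1) AND x1)

t1 = x3 AND x1
t2 = t1 AND x1 = (x3 AND x1) AND x1
t3 = x2 AND t2 = x2 AND ((x3 AND x1) AND x1)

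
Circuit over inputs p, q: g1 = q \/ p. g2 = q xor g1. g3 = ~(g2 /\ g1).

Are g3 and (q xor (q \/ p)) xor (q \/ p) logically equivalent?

g1 = q \/ p
g2 = q xor g1 = q xor (q \/ p)
g3 = ~(g2 /\ g1) = ~((q xor (q \/ p)) /\ (q \/ p))
At p=0, q=0: circuit gives 1, formula gives 0.

No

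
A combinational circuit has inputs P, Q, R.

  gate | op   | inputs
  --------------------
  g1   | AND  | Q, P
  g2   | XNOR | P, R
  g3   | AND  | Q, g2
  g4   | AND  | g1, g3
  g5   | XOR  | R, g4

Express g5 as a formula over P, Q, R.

g1 = Q AND P
g2 = P XNOR R
g3 = Q AND g2 = Q AND (P XNOR R)
g4 = g1 AND g3 = (Q AND P) AND (Q AND (P XNOR R))
g5 = R XOR g4 = R XOR ((Q AND P) AND (Q AND (P XNOR R)))

R XOR ((Q AND P) AND (Q AND (P XNOR R)))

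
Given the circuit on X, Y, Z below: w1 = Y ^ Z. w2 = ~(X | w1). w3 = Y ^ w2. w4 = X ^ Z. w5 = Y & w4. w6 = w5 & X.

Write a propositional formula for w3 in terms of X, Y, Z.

w1 = Y ^ Z
w2 = ~(X | w1) = ~(X | (Y ^ Z))
w3 = Y ^ w2 = Y ^ (~(X | (Y ^ Z)))

Y ^ (~(X | (Y ^ Z)))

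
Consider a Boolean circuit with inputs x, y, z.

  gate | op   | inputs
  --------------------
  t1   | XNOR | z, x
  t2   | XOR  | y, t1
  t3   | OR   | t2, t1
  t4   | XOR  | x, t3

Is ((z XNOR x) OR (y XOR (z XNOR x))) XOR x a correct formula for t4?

t1 = z XNOR x
t2 = y XOR t1 = y XOR (z XNOR x)
t3 = t2 OR t1 = (y XOR (z XNOR x)) OR (z XNOR x)
t4 = x XOR t3 = x XOR ((y XOR (z XNOR x)) OR (z XNOR x))
At x=0, y=0, z=1: circuit gives 0, formula gives 0.
At x=0, y=0, z=0: circuit gives 1, formula gives 1.
Agrees on all 8 inputs.

Yes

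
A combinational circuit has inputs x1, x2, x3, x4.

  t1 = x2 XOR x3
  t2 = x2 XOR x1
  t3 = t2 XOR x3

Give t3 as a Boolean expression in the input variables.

(x2 XOR x1) XOR x3

t2 = x2 XOR x1
t3 = t2 XOR x3 = (x2 XOR x1) XOR x3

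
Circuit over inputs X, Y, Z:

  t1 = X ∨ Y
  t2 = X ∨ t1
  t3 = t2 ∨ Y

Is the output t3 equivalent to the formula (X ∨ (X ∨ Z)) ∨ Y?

t1 = X ∨ Y
t2 = X ∨ t1 = X ∨ (X ∨ Y)
t3 = t2 ∨ Y = (X ∨ (X ∨ Y)) ∨ Y
At X=0, Y=0, Z=1: circuit gives 0, formula gives 1.

No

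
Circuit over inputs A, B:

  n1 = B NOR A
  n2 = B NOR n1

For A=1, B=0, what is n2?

1

n1 = 0 NOR 1 = 0
n2 = 0 NOR 0 = 1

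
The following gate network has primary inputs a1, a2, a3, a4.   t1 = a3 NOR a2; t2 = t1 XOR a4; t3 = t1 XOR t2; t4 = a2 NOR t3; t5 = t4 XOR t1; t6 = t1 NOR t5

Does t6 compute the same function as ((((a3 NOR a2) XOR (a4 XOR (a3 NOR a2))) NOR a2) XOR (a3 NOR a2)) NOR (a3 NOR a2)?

t1 = a3 NOR a2
t2 = t1 XOR a4 = (a3 NOR a2) XOR a4
t3 = t1 XOR t2 = (a3 NOR a2) XOR ((a3 NOR a2) XOR a4)
t4 = a2 NOR t3 = a2 NOR ((a3 NOR a2) XOR ((a3 NOR a2) XOR a4))
t5 = t4 XOR t1 = (a2 NOR ((a3 NOR a2) XOR ((a3 NOR a2) XOR a4))) XOR (a3 NOR a2)
t6 = t1 NOR t5 = (a3 NOR a2) NOR ((a2 NOR ((a3 NOR a2) XOR ((a3 NOR a2) XOR a4))) XOR (a3 NOR a2))
At a1=0, a2=0, a3=0, a4=0: circuit gives 0, formula gives 0.
At a1=0, a2=0, a3=1, a4=1: circuit gives 1, formula gives 1.
Agrees on all 16 inputs.

Yes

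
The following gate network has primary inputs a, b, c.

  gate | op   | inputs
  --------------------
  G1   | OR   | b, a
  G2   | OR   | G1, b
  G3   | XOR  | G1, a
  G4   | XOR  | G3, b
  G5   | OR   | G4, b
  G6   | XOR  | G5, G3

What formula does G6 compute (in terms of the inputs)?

((((b OR a) XOR a) XOR b) OR b) XOR ((b OR a) XOR a)

G1 = b OR a
G3 = G1 XOR a = (b OR a) XOR a
G4 = G3 XOR b = ((b OR a) XOR a) XOR b
G5 = G4 OR b = (((b OR a) XOR a) XOR b) OR b
G6 = G5 XOR G3 = ((((b OR a) XOR a) XOR b) OR b) XOR ((b OR a) XOR a)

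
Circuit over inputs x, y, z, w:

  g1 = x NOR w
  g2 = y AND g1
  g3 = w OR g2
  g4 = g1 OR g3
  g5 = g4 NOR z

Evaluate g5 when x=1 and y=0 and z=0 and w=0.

g1 = 1 NOR 0 = 0
g2 = 0 AND 0 = 0
g3 = 0 OR 0 = 0
g4 = 0 OR 0 = 0
g5 = 0 NOR 0 = 1

1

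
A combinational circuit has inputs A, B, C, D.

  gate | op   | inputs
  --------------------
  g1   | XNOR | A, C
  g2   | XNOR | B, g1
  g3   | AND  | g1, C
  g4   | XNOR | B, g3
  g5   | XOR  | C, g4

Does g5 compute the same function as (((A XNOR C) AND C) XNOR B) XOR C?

g1 = A XNOR C
g3 = g1 AND C = (A XNOR C) AND C
g4 = B XNOR g3 = B XNOR ((A XNOR C) AND C)
g5 = C XOR g4 = C XOR (B XNOR ((A XNOR C) AND C))
At A=0, B=0, C=1, D=0: circuit gives 0, formula gives 0.
At A=0, B=0, C=0, D=0: circuit gives 1, formula gives 1.
Agrees on all 16 inputs.

Yes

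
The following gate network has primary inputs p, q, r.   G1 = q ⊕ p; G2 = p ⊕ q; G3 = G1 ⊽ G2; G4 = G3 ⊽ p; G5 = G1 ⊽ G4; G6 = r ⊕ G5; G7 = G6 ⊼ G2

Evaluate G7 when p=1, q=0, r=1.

0

G1 = 0 ⊕ 1 = 1
G2 = 1 ⊕ 0 = 1
G3 = 1 ⊽ 1 = 0
G4 = 0 ⊽ 1 = 0
G5 = 1 ⊽ 0 = 0
G6 = 1 ⊕ 0 = 1
G7 = 1 ⊼ 1 = 0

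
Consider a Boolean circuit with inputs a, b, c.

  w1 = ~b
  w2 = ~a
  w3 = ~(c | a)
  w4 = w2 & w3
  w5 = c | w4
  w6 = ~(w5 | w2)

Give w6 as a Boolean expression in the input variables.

w2 = ~a
w3 = ~(c | a)
w4 = w2 & w3 = ~a & (~(c | a))
w5 = c | w4 = c | (~a & (~(c | a)))
w6 = ~(w5 | w2) = ~((c | (~a & (~(c | a)))) | ~a)

~((c | (~a & (~(c | a)))) | ~a)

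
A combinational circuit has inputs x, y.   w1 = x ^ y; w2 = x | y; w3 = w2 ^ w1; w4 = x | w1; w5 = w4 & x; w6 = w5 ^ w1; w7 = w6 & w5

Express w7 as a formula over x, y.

(((x | (x ^ y)) & x) ^ (x ^ y)) & ((x | (x ^ y)) & x)

w1 = x ^ y
w4 = x | w1 = x | (x ^ y)
w5 = w4 & x = (x | (x ^ y)) & x
w6 = w5 ^ w1 = ((x | (x ^ y)) & x) ^ (x ^ y)
w7 = w6 & w5 = (((x | (x ^ y)) & x) ^ (x ^ y)) & ((x | (x ^ y)) & x)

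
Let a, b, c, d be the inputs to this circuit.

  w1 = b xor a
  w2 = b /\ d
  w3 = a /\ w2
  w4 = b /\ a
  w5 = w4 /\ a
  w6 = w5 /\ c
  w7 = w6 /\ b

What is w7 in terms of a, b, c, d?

w4 = b /\ a
w5 = w4 /\ a = (b /\ a) /\ a
w6 = w5 /\ c = ((b /\ a) /\ a) /\ c
w7 = w6 /\ b = (((b /\ a) /\ a) /\ c) /\ b

(((b /\ a) /\ a) /\ c) /\ b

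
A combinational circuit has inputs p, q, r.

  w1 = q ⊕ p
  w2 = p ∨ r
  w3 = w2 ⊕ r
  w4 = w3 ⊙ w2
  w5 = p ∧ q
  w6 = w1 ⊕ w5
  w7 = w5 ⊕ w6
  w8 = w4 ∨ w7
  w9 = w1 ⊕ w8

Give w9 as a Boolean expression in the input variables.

w1 = q ⊕ p
w2 = p ∨ r
w3 = w2 ⊕ r = (p ∨ r) ⊕ r
w4 = w3 ⊙ w2 = ((p ∨ r) ⊕ r) ⊙ (p ∨ r)
w5 = p ∧ q
w6 = w1 ⊕ w5 = (q ⊕ p) ⊕ (p ∧ q)
w7 = w5 ⊕ w6 = (p ∧ q) ⊕ ((q ⊕ p) ⊕ (p ∧ q))
w8 = w4 ∨ w7 = (((p ∨ r) ⊕ r) ⊙ (p ∨ r)) ∨ ((p ∧ q) ⊕ ((q ⊕ p) ⊕ (p ∧ q)))
w9 = w1 ⊕ w8 = (q ⊕ p) ⊕ ((((p ∨ r) ⊕ r) ⊙ (p ∨ r)) ∨ ((p ∧ q) ⊕ ((q ⊕ p) ⊕ (p ∧ q))))

(q ⊕ p) ⊕ ((((p ∨ r) ⊕ r) ⊙ (p ∨ r)) ∨ ((p ∧ q) ⊕ ((q ⊕ p) ⊕ (p ∧ q))))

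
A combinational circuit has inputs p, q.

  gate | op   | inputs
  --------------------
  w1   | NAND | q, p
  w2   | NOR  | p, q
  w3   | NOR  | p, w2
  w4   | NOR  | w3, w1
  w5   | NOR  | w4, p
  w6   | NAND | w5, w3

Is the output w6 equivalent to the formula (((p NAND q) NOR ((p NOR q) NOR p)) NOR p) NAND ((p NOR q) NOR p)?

w1 = q NAND p
w2 = p NOR q
w3 = p NOR w2 = p NOR (p NOR q)
w4 = w3 NOR w1 = (p NOR (p NOR q)) NOR (q NAND p)
w5 = w4 NOR p = ((p NOR (p NOR q)) NOR (q NAND p)) NOR p
w6 = w5 NAND w3 = (((p NOR (p NOR q)) NOR (q NAND p)) NOR p) NAND (p NOR (p NOR q))
At p=0, q=1: circuit gives 0, formula gives 0.
At p=0, q=0: circuit gives 1, formula gives 1.
Agrees on all 4 inputs.

Yes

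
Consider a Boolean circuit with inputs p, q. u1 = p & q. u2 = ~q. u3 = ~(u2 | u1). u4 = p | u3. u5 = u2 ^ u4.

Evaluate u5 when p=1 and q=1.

1

u1 = 1 & 1 = 1
u2 = ~1 = 0
u3 = ~(0 | 1) = 0
u4 = 1 | 0 = 1
u5 = 0 ^ 1 = 1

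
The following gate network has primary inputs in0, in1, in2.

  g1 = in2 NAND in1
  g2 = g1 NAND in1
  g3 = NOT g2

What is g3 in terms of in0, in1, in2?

NOT ((in2 NAND in1) NAND in1)

g1 = in2 NAND in1
g2 = g1 NAND in1 = (in2 NAND in1) NAND in1
g3 = NOT g2 = NOT ((in2 NAND in1) NAND in1)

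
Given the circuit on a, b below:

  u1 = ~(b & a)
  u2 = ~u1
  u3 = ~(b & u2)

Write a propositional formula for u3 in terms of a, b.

u1 = ~(b & a)
u2 = ~u1 = ~(~(b & a))
u3 = ~(b & u2) = ~(b & ~(~(b & a)))

~(b & ~(~(b & a)))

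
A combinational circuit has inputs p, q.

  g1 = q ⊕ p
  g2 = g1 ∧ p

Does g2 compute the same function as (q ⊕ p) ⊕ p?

g1 = q ⊕ p
g2 = g1 ∧ p = (q ⊕ p) ∧ p
At p=0, q=1: circuit gives 0, formula gives 1.

No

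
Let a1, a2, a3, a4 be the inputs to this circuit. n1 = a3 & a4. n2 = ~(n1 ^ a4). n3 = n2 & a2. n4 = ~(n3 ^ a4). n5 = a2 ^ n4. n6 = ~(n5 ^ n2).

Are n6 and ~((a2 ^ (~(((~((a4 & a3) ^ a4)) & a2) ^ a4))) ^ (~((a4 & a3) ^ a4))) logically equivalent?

n1 = a3 & a4
n2 = ~(n1 ^ a4) = ~((a3 & a4) ^ a4)
n3 = n2 & a2 = (~((a3 & a4) ^ a4)) & a2
n4 = ~(n3 ^ a4) = ~(((~((a3 & a4) ^ a4)) & a2) ^ a4)
n5 = a2 ^ n4 = a2 ^ (~(((~((a3 & a4) ^ a4)) & a2) ^ a4))
n6 = ~(n5 ^ n2) = ~((a2 ^ (~(((~((a3 & a4) ^ a4)) & a2) ^ a4))) ^ (~((a3 & a4) ^ a4)))
At a1=0, a2=0, a3=1, a4=1: circuit gives 0, formula gives 0.
At a1=0, a2=0, a3=0, a4=0: circuit gives 1, formula gives 1.
Agrees on all 16 inputs.

Yes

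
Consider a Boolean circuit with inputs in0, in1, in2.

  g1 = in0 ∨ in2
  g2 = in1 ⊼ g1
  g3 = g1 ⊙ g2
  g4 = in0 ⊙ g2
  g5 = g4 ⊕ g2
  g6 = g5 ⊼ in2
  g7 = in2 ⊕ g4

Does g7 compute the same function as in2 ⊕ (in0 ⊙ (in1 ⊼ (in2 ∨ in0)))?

Yes

g1 = in0 ∨ in2
g2 = in1 ⊼ g1 = in1 ⊼ (in0 ∨ in2)
g4 = in0 ⊙ g2 = in0 ⊙ (in1 ⊼ (in0 ∨ in2))
g7 = in2 ⊕ g4 = in2 ⊕ (in0 ⊙ (in1 ⊼ (in0 ∨ in2)))
At in0=0, in1=0, in2=0: circuit gives 0, formula gives 0.
At in0=0, in1=0, in2=1: circuit gives 1, formula gives 1.
Agrees on all 8 inputs.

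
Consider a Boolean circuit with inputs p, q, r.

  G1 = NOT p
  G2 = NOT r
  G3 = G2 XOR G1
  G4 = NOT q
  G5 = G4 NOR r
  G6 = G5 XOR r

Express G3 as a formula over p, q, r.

NOT r XOR NOT p

G1 = NOT p
G2 = NOT r
G3 = G2 XOR G1 = NOT r XOR NOT p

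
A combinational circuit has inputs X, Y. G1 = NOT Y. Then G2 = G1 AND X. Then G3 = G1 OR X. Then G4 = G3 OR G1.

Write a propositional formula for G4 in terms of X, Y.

G1 = NOT Y
G3 = G1 OR X = NOT Y OR X
G4 = G3 OR G1 = (NOT Y OR X) OR NOT Y

(NOT Y OR X) OR NOT Y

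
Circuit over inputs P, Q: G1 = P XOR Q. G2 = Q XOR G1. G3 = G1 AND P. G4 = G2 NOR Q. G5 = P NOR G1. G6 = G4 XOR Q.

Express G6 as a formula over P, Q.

((Q XOR (P XOR Q)) NOR Q) XOR Q

G1 = P XOR Q
G2 = Q XOR G1 = Q XOR (P XOR Q)
G4 = G2 NOR Q = (Q XOR (P XOR Q)) NOR Q
G6 = G4 XOR Q = ((Q XOR (P XOR Q)) NOR Q) XOR Q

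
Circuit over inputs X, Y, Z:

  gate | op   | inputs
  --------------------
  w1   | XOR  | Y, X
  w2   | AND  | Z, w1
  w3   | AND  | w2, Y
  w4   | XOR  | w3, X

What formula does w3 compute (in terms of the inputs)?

(Z AND (Y XOR X)) AND Y

w1 = Y XOR X
w2 = Z AND w1 = Z AND (Y XOR X)
w3 = w2 AND Y = (Z AND (Y XOR X)) AND Y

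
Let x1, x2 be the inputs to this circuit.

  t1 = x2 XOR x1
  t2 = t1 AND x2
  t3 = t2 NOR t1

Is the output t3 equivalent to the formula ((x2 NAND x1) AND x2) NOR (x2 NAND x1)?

No

t1 = x2 XOR x1
t2 = t1 AND x2 = (x2 XOR x1) AND x2
t3 = t2 NOR t1 = ((x2 XOR x1) AND x2) NOR (x2 XOR x1)
At x1=0, x2=0: circuit gives 1, formula gives 0.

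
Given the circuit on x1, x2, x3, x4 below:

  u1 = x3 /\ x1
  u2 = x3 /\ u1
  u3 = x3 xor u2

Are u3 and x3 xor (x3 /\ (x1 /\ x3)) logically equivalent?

u1 = x3 /\ x1
u2 = x3 /\ u1 = x3 /\ (x3 /\ x1)
u3 = x3 xor u2 = x3 xor (x3 /\ (x3 /\ x1))
At x1=0, x2=0, x3=0, x4=0: circuit gives 0, formula gives 0.
At x1=0, x2=0, x3=1, x4=0: circuit gives 1, formula gives 1.
Agrees on all 16 inputs.

Yes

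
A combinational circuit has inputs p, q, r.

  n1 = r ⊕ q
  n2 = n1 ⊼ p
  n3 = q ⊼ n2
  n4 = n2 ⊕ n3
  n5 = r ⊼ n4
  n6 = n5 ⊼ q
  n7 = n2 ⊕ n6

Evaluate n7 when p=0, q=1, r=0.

n1 = 0 ⊕ 1 = 1
n2 = 1 ⊼ 0 = 1
n3 = 1 ⊼ 1 = 0
n4 = 1 ⊕ 0 = 1
n5 = 0 ⊼ 1 = 1
n6 = 1 ⊼ 1 = 0
n7 = 1 ⊕ 0 = 1

1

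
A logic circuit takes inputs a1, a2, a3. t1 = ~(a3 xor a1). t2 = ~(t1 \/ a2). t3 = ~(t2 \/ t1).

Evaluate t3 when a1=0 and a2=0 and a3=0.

0

t1 = ~(0 xor 0) = 1
t2 = ~(1 \/ 0) = 0
t3 = ~(0 \/ 1) = 0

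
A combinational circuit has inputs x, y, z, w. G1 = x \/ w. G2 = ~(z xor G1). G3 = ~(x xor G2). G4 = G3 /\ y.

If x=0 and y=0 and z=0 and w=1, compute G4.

G1 = 0 \/ 1 = 1
G2 = ~(0 xor 1) = 0
G3 = ~(0 xor 0) = 1
G4 = 1 /\ 0 = 0

0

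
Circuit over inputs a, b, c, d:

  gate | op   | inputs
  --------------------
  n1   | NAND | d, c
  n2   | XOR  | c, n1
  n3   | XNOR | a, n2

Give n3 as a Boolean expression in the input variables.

a XNOR (c XOR (d NAND c))

n1 = d NAND c
n2 = c XOR n1 = c XOR (d NAND c)
n3 = a XNOR n2 = a XNOR (c XOR (d NAND c))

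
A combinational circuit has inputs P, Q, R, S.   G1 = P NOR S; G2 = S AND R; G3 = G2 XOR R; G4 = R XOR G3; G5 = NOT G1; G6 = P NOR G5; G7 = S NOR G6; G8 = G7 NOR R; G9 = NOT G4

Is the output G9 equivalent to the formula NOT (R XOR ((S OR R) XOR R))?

No

G2 = S AND R
G3 = G2 XOR R = (S AND R) XOR R
G4 = R XOR G3 = R XOR ((S AND R) XOR R)
G9 = NOT G4 = NOT (R XOR ((S AND R) XOR R))
At P=0, Q=0, R=0, S=1: circuit gives 1, formula gives 0.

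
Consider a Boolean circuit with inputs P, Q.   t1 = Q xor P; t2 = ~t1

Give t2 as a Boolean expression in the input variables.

~(Q xor P)

t1 = Q xor P
t2 = ~t1 = ~(Q xor P)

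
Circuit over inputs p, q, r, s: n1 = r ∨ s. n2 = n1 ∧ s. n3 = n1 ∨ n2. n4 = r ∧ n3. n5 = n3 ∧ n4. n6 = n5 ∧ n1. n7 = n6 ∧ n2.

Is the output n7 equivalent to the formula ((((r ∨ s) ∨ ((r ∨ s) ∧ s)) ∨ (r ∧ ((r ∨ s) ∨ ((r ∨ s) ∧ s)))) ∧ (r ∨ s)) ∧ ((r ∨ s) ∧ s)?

No

n1 = r ∨ s
n2 = n1 ∧ s = (r ∨ s) ∧ s
n3 = n1 ∨ n2 = (r ∨ s) ∨ ((r ∨ s) ∧ s)
n4 = r ∧ n3 = r ∧ ((r ∨ s) ∨ ((r ∨ s) ∧ s))
n5 = n3 ∧ n4 = ((r ∨ s) ∨ ((r ∨ s) ∧ s)) ∧ (r ∧ ((r ∨ s) ∨ ((r ∨ s) ∧ s)))
n6 = n5 ∧ n1 = (((r ∨ s) ∨ ((r ∨ s) ∧ s)) ∧ (r ∧ ((r ∨ s) ∨ ((r ∨ s) ∧ s)))) ∧ (r ∨ s)
n7 = n6 ∧ n2 = ((((r ∨ s) ∨ ((r ∨ s) ∧ s)) ∧ (r ∧ ((r ∨ s) ∨ ((r ∨ s) ∧ s)))) ∧ (r ∨ s)) ∧ ((r ∨ s) ∧ s)
At p=0, q=0, r=0, s=1: circuit gives 0, formula gives 1.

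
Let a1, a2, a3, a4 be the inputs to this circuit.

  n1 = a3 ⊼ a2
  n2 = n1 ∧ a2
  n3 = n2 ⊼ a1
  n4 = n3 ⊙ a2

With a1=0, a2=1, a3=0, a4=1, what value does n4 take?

1

n1 = 0 ⊼ 1 = 1
n2 = 1 ∧ 1 = 1
n3 = 1 ⊼ 0 = 1
n4 = 1 ⊙ 1 = 1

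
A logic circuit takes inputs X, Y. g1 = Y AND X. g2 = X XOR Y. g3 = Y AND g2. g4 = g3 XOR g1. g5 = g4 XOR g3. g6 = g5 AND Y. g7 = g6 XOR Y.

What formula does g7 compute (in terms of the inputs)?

g1 = Y AND X
g2 = X XOR Y
g3 = Y AND g2 = Y AND (X XOR Y)
g4 = g3 XOR g1 = (Y AND (X XOR Y)) XOR (Y AND X)
g5 = g4 XOR g3 = ((Y AND (X XOR Y)) XOR (Y AND X)) XOR (Y AND (X XOR Y))
g6 = g5 AND Y = (((Y AND (X XOR Y)) XOR (Y AND X)) XOR (Y AND (X XOR Y))) AND Y
g7 = g6 XOR Y = ((((Y AND (X XOR Y)) XOR (Y AND X)) XOR (Y AND (X XOR Y))) AND Y) XOR Y

((((Y AND (X XOR Y)) XOR (Y AND X)) XOR (Y AND (X XOR Y))) AND Y) XOR Y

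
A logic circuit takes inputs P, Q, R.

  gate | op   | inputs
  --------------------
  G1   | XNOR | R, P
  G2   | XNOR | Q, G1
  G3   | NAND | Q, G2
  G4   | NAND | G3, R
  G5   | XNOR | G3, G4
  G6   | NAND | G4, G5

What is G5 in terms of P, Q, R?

G1 = R XNOR P
G2 = Q XNOR G1 = Q XNOR (R XNOR P)
G3 = Q NAND G2 = Q NAND (Q XNOR (R XNOR P))
G4 = G3 NAND R = (Q NAND (Q XNOR (R XNOR P))) NAND R
G5 = G3 XNOR G4 = (Q NAND (Q XNOR (R XNOR P))) XNOR ((Q NAND (Q XNOR (R XNOR P))) NAND R)

(Q NAND (Q XNOR (R XNOR P))) XNOR ((Q NAND (Q XNOR (R XNOR P))) NAND R)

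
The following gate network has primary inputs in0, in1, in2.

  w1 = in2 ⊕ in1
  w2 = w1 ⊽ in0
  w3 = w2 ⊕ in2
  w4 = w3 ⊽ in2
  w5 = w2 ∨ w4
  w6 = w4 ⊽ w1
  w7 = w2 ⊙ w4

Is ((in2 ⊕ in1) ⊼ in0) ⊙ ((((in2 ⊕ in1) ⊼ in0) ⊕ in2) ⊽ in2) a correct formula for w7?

No

w1 = in2 ⊕ in1
w2 = w1 ⊽ in0 = (in2 ⊕ in1) ⊽ in0
w3 = w2 ⊕ in2 = ((in2 ⊕ in1) ⊽ in0) ⊕ in2
w4 = w3 ⊽ in2 = (((in2 ⊕ in1) ⊽ in0) ⊕ in2) ⊽ in2
w7 = w2 ⊙ w4 = ((in2 ⊕ in1) ⊽ in0) ⊙ ((((in2 ⊕ in1) ⊽ in0) ⊕ in2) ⊽ in2)
At in0=0, in1=0, in2=1: circuit gives 1, formula gives 0.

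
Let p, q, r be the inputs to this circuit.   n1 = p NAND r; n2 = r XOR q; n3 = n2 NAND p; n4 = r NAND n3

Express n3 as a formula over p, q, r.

n2 = r XOR q
n3 = n2 NAND p = (r XOR q) NAND p

(r XOR q) NAND p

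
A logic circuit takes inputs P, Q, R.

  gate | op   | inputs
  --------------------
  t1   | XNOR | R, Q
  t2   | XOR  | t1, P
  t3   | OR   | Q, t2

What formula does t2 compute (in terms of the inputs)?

t1 = R XNOR Q
t2 = t1 XOR P = (R XNOR Q) XOR P

(R XNOR Q) XOR P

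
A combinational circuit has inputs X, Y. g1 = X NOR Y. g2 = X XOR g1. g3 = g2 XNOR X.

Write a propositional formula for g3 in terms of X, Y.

g1 = X NOR Y
g2 = X XOR g1 = X XOR (X NOR Y)
g3 = g2 XNOR X = (X XOR (X NOR Y)) XNOR X

(X XOR (X NOR Y)) XNOR X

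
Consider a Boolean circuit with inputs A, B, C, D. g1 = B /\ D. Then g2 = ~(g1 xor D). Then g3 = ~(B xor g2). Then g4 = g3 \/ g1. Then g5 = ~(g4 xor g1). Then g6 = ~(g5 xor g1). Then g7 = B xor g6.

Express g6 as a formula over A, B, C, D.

g1 = B /\ D
g2 = ~(g1 xor D) = ~((B /\ D) xor D)
g3 = ~(B xor g2) = ~(B xor (~((B /\ D) xor D)))
g4 = g3 \/ g1 = (~(B xor (~((B /\ D) xor D)))) \/ (B /\ D)
g5 = ~(g4 xor g1) = ~(((~(B xor (~((B /\ D) xor D)))) \/ (B /\ D)) xor (B /\ D))
g6 = ~(g5 xor g1) = ~((~(((~(B xor (~((B /\ D) xor D)))) \/ (B /\ D)) xor (B /\ D))) xor (B /\ D))

~((~(((~(B xor (~((B /\ D) xor D)))) \/ (B /\ D)) xor (B /\ D))) xor (B /\ D))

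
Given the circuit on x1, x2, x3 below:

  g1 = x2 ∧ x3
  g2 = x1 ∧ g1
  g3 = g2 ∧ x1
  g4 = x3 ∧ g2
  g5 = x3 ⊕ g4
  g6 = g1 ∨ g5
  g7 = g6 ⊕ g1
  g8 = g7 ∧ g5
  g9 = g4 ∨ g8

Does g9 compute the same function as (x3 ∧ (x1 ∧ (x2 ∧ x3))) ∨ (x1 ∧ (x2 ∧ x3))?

g1 = x2 ∧ x3
g2 = x1 ∧ g1 = x1 ∧ (x2 ∧ x3)
g4 = x3 ∧ g2 = x3 ∧ (x1 ∧ (x2 ∧ x3))
g5 = x3 ⊕ g4 = x3 ⊕ (x3 ∧ (x1 ∧ (x2 ∧ x3)))
g6 = g1 ∨ g5 = (x2 ∧ x3) ∨ (x3 ⊕ (x3 ∧ (x1 ∧ (x2 ∧ x3))))
g7 = g6 ⊕ g1 = ((x2 ∧ x3) ∨ (x3 ⊕ (x3 ∧ (x1 ∧ (x2 ∧ x3))))) ⊕ (x2 ∧ x3)
g8 = g7 ∧ g5 = (((x2 ∧ x3) ∨ (x3 ⊕ (x3 ∧ (x1 ∧ (x2 ∧ x3))))) ⊕ (x2 ∧ x3)) ∧ (x3 ⊕ (x3 ∧ (x1 ∧ (x2 ∧ x3))))
g9 = g4 ∨ g8 = (x3 ∧ (x1 ∧ (x2 ∧ x3))) ∨ ((((x2 ∧ x3) ∨ (x3 ⊕ (x3 ∧ (x1 ∧ (x2 ∧ x3))))) ⊕ (x2 ∧ x3)) ∧ (x3 ⊕ (x3 ∧ (x1 ∧ (x2 ∧ x3)))))
At x1=0, x2=0, x3=1: circuit gives 1, formula gives 0.

No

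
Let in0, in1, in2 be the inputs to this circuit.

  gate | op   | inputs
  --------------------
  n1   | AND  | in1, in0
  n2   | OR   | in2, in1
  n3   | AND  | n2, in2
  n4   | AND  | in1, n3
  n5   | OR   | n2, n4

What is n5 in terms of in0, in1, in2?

(in2 OR in1) OR (in1 AND ((in2 OR in1) AND in2))

n2 = in2 OR in1
n3 = n2 AND in2 = (in2 OR in1) AND in2
n4 = in1 AND n3 = in1 AND ((in2 OR in1) AND in2)
n5 = n2 OR n4 = (in2 OR in1) OR (in1 AND ((in2 OR in1) AND in2))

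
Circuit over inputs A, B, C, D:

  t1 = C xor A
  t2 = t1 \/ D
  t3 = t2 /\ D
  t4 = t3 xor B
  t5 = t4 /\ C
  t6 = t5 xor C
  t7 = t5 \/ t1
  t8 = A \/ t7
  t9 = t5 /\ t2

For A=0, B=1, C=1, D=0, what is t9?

t1 = 1 xor 0 = 1
t2 = 1 \/ 0 = 1
t3 = 1 /\ 0 = 0
t4 = 0 xor 1 = 1
t5 = 1 /\ 1 = 1
t9 = 1 /\ 1 = 1

1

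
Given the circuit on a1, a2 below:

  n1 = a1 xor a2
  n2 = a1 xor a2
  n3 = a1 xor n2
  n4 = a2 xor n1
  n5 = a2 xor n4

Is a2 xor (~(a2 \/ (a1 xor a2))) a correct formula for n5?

n1 = a1 xor a2
n4 = a2 xor n1 = a2 xor (a1 xor a2)
n5 = a2 xor n4 = a2 xor (a2 xor (a1 xor a2))
At a1=0, a2=0: circuit gives 0, formula gives 1.

No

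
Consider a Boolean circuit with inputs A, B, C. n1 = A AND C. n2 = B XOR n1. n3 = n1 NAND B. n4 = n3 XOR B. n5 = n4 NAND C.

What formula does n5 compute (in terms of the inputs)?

(((A AND C) NAND B) XOR B) NAND C

n1 = A AND C
n3 = n1 NAND B = (A AND C) NAND B
n4 = n3 XOR B = ((A AND C) NAND B) XOR B
n5 = n4 NAND C = (((A AND C) NAND B) XOR B) NAND C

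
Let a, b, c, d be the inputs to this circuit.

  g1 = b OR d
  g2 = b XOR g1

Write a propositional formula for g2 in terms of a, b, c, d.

b XOR (b OR d)

g1 = b OR d
g2 = b XOR g1 = b XOR (b OR d)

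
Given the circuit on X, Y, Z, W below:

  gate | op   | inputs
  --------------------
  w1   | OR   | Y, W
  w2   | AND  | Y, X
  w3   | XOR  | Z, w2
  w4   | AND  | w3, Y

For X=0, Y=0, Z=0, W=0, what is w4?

w2 = 0 AND 0 = 0
w3 = 0 XOR 0 = 0
w4 = 0 AND 0 = 0

0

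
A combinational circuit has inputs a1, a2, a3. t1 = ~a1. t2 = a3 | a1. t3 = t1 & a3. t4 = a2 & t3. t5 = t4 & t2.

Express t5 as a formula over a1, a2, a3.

(a2 & (~a1 & a3)) & (a3 | a1)

t1 = ~a1
t2 = a3 | a1
t3 = t1 & a3 = ~a1 & a3
t4 = a2 & t3 = a2 & (~a1 & a3)
t5 = t4 & t2 = (a2 & (~a1 & a3)) & (a3 | a1)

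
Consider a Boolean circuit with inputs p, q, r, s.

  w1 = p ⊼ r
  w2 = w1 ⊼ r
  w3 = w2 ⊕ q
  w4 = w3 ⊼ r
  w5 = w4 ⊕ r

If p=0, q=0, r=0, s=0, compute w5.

w1 = 0 ⊼ 0 = 1
w2 = 1 ⊼ 0 = 1
w3 = 1 ⊕ 0 = 1
w4 = 1 ⊼ 0 = 1
w5 = 1 ⊕ 0 = 1

1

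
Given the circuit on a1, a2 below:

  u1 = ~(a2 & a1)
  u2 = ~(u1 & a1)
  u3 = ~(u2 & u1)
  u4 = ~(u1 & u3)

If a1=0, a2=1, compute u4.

1

u1 = ~(1 & 0) = 1
u2 = ~(1 & 0) = 1
u3 = ~(1 & 1) = 0
u4 = ~(1 & 0) = 1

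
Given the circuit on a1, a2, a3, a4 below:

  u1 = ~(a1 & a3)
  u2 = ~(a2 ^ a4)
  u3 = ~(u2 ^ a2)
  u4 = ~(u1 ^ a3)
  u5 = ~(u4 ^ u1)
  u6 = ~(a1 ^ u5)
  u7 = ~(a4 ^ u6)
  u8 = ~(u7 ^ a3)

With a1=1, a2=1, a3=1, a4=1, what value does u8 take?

1

u1 = ~(1 & 1) = 0
u4 = ~(0 ^ 1) = 0
u5 = ~(0 ^ 0) = 1
u6 = ~(1 ^ 1) = 1
u7 = ~(1 ^ 1) = 1
u8 = ~(1 ^ 1) = 1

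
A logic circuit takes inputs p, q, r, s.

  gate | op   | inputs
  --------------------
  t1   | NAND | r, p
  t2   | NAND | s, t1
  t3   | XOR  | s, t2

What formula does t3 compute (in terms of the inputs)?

s XOR (s NAND (r NAND p))

t1 = r NAND p
t2 = s NAND t1 = s NAND (r NAND p)
t3 = s XOR t2 = s XOR (s NAND (r NAND p))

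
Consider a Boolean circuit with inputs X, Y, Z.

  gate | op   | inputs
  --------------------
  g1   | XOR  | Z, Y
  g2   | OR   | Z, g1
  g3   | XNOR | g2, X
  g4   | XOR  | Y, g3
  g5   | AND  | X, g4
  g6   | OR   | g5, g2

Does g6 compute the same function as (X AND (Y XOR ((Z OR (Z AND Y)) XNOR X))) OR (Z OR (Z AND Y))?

No

g1 = Z XOR Y
g2 = Z OR g1 = Z OR (Z XOR Y)
g3 = g2 XNOR X = (Z OR (Z XOR Y)) XNOR X
g4 = Y XOR g3 = Y XOR ((Z OR (Z XOR Y)) XNOR X)
g5 = X AND g4 = X AND (Y XOR ((Z OR (Z XOR Y)) XNOR X))
g6 = g5 OR g2 = (X AND (Y XOR ((Z OR (Z XOR Y)) XNOR X))) OR (Z OR (Z XOR Y))
At X=0, Y=1, Z=0: circuit gives 1, formula gives 0.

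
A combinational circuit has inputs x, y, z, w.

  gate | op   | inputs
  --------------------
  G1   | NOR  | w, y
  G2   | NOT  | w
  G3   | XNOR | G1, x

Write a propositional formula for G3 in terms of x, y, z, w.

(w NOR y) XNOR x

G1 = w NOR y
G3 = G1 XNOR x = (w NOR y) XNOR x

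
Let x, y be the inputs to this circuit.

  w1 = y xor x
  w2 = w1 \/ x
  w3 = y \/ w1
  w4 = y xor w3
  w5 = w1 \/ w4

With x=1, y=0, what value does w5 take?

1

w1 = 0 xor 1 = 1
w3 = 0 \/ 1 = 1
w4 = 0 xor 1 = 1
w5 = 1 \/ 1 = 1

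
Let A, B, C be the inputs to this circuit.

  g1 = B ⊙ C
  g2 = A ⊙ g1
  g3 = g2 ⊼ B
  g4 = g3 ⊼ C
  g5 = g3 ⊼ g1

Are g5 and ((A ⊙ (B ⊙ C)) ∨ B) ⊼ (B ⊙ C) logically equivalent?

No

g1 = B ⊙ C
g2 = A ⊙ g1 = A ⊙ (B ⊙ C)
g3 = g2 ⊼ B = (A ⊙ (B ⊙ C)) ⊼ B
g5 = g3 ⊼ g1 = ((A ⊙ (B ⊙ C)) ⊼ B) ⊼ (B ⊙ C)
At A=0, B=0, C=0: circuit gives 0, formula gives 1.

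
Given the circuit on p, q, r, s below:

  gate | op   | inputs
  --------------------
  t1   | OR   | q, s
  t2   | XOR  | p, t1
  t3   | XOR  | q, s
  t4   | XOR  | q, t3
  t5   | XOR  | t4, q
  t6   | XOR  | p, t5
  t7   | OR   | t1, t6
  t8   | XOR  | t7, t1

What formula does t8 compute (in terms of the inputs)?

t1 = q OR s
t3 = q XOR s
t4 = q XOR t3 = q XOR (q XOR s)
t5 = t4 XOR q = (q XOR (q XOR s)) XOR q
t6 = p XOR t5 = p XOR ((q XOR (q XOR s)) XOR q)
t7 = t1 OR t6 = (q OR s) OR (p XOR ((q XOR (q XOR s)) XOR q))
t8 = t7 XOR t1 = ((q OR s) OR (p XOR ((q XOR (q XOR s)) XOR q))) XOR (q OR s)

((q OR s) OR (p XOR ((q XOR (q XOR s)) XOR q))) XOR (q OR s)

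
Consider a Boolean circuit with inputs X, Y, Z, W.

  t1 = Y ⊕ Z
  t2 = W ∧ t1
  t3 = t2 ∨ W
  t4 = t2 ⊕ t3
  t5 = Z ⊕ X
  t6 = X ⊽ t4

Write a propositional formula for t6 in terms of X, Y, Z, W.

t1 = Y ⊕ Z
t2 = W ∧ t1 = W ∧ (Y ⊕ Z)
t3 = t2 ∨ W = (W ∧ (Y ⊕ Z)) ∨ W
t4 = t2 ⊕ t3 = (W ∧ (Y ⊕ Z)) ⊕ ((W ∧ (Y ⊕ Z)) ∨ W)
t6 = X ⊽ t4 = X ⊽ ((W ∧ (Y ⊕ Z)) ⊕ ((W ∧ (Y ⊕ Z)) ∨ W))

X ⊽ ((W ∧ (Y ⊕ Z)) ⊕ ((W ∧ (Y ⊕ Z)) ∨ W))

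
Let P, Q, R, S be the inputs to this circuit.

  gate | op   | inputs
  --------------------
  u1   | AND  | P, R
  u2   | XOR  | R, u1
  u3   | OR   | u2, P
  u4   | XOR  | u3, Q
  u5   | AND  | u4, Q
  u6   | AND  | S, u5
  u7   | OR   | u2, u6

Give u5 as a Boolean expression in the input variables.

u1 = P AND R
u2 = R XOR u1 = R XOR (P AND R)
u3 = u2 OR P = (R XOR (P AND R)) OR P
u4 = u3 XOR Q = ((R XOR (P AND R)) OR P) XOR Q
u5 = u4 AND Q = (((R XOR (P AND R)) OR P) XOR Q) AND Q

(((R XOR (P AND R)) OR P) XOR Q) AND Q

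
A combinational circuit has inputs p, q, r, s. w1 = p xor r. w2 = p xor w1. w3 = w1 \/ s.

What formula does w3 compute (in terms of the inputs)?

w1 = p xor r
w3 = w1 \/ s = (p xor r) \/ s

(p xor r) \/ s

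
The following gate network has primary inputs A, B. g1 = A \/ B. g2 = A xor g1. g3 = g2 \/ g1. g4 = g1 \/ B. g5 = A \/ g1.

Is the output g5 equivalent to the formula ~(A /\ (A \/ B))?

g1 = A \/ B
g5 = A \/ g1 = A \/ (A \/ B)
At A=0, B=0: circuit gives 0, formula gives 1.

No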